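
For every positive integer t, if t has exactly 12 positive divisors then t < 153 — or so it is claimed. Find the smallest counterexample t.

For t = 60, 72, 84, 90, 96, 108, 126, 132, 140, 150 the conclusion holds.
t = 156: τ(156) = 12; 156 ≥ 153.
Thus t = 156 disproves the claim, and no smaller t works.

t = 156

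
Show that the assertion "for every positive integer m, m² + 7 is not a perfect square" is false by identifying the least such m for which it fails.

A counterexample is any positive integer m such that m² + 7 is a perfect square; we check each in order.
m = 1: 1² + 7 = 8, not a perfect square.
m = 2: 2² + 7 = 11, not a perfect square.
m = 3: 3² + 7 = 16 = 4², a perfect square.
So m = 3 is the smallest counterexample.

m = 3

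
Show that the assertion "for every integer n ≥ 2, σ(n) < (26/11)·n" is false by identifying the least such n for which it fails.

The first 22 eligible values, up to n = 23, all satisfy the conclusion.
n = 24: σ(24) = 60; 60 ≥ 624/11.
So n = 24 is the smallest counterexample.

n = 24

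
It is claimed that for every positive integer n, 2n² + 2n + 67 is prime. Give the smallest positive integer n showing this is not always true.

A counterexample is any positive integer n such that 2n² + 2n + 67 is not prime; we check each in order.
n = 1: 2n² + 2n + 67 = 71, prime.
n = 2: 2n² + 2n + 67 = 79, prime.
n = 3: 2n² + 2n + 67 = 91 = 7 × 13, composite.
So n = 3 is the smallest counterexample.

n = 3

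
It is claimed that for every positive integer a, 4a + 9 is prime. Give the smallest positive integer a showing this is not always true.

For a = 1, 2 the conclusion holds.
a = 3: 4a + 9 = 21 = 3 × 7, composite.
Hence a = 3 is a counterexample.

a = 3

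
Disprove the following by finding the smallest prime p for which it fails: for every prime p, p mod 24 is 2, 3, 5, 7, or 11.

p = 13

Check each prime p in order until the claim fails.
For p = 2, 3, 5, 7, 11 the conclusion holds.
p = 13: 13 mod 24 = 13 — not in {2, 3, 5, 7, 11}.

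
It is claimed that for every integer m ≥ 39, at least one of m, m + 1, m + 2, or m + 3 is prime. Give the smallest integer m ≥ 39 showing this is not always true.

A counterexample is any integer m ≥ 39 such that m, m + 1, m + 2, m + 3 are all composite; we check each in order.
For m = 39, 40, 41, 42, 43, 44, 45, 46, 47 the conclusion holds.
m = 48: 48 = 2 × 24; 49 = 7 × 7; 50 = 2 × 25; 51 = 3 × 17 — all composite.
Hence m = 48 is a counterexample.

m = 48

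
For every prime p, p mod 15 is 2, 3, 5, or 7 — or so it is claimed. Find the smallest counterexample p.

p = 11

Check each prime p in order until the claim fails.
The first 4 eligible values, up to p = 7, all satisfy the conclusion.
p = 11: 11 mod 15 = 11 — not in {2, 3, 5, 7}.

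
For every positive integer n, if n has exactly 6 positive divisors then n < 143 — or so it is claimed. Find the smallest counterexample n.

n = 147

Check each positive integer n in order until n has exactly 6 positive divisors but the claim fails.
The first 19 eligible values, up to n = 124, all satisfy the conclusion.
n = 147: τ(147) = 6; 147 ≥ 143.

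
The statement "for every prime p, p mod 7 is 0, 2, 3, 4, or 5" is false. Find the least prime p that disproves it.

A counterexample is any prime p such that the claim fails; we check each in order.
For p = 2, 3, 5, 7, 11 the conclusion holds.
p = 13: 13 mod 7 = 6 — not in {0, 2, 3, 4, 5}.
Thus p = 13 disproves the claim, and no smaller p works.

p = 13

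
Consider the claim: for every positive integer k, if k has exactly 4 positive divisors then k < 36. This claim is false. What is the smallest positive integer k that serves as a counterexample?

k = 38

Check each positive integer k in order until k has exactly 4 positive divisors but the claim fails.
The first 12 eligible values, up to k = 35, all satisfy the conclusion.
k = 38: τ(38) = 4; 38 ≥ 36.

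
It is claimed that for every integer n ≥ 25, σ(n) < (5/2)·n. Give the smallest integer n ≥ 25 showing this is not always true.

A counterexample is any integer n ≥ 25 such that the claim fails; we check each in order.
The first 11 eligible values, up to n = 35, all satisfy the conclusion.
n = 36: σ(36) = 91; 91 ≥ 90.
Thus n = 36 disproves the claim, and no smaller n works.

n = 36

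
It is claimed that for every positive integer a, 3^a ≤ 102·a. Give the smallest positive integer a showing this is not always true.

Check each positive integer a in order until 3^a > 102·a.
The first 5 eligible values, up to a = 5, all satisfy the conclusion.
a = 6: 3^a = 729 and 102·a = 612, so 729 > 612.

a = 6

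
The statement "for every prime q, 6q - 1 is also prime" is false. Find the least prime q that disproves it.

q = 11

We need the least prime q for which 6q - 1 is not prime.
q = 2: 6q - 1 = 11, prime.
q = 3: 6q - 1 = 17, prime.
q = 5: 6q - 1 = 29, prime.
q = 7: 6q - 1 = 41, prime.
q = 11: 6q - 1 = 65 = 5 × 13, not prime.
Thus q = 11 disproves the claim, and no smaller q works.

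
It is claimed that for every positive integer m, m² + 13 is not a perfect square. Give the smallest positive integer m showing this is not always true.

We need the least positive integer m for which m² + 13 is a perfect square.
m = 1: 1² + 13 = 14, not a perfect square.
m = 2: 2² + 13 = 17, not a perfect square.
m = 3: 3² + 13 = 22, not a perfect square.
m = 4: 4² + 13 = 29, not a perfect square.
m = 5: 5² + 13 = 38, not a perfect square.
m = 6: 6² + 13 = 49 = 7², a perfect square.
Thus m = 6 disproves the claim, and no smaller m works.

m = 6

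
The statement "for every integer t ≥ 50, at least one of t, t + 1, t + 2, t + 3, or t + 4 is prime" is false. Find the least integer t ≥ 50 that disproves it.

t = 54

Check each integer t ≥ 50 in order until t, t + 1, t + 2, t + 3, t + 4 are all composite.
For t = 50, 51, 52, 53 the conclusion holds.
t = 54: 54 = 2 × 27; 55 = 5 × 11; 56 = 2 × 28; 57 = 3 × 19; 58 = 2 × 29 — all composite.
So t = 54 is the smallest counterexample.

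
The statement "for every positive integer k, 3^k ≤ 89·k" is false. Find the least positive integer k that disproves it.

Check each positive integer k in order until 3^k > 89·k.
For k = 1, 2, 3, 4, 5 the conclusion holds.
k = 6: 3^k = 729 and 89·k = 534, so 729 > 534.
Thus k = 6 disproves the claim, and no smaller k works.

k = 6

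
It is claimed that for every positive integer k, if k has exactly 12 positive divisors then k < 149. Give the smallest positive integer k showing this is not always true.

k = 150

A counterexample is any positive integer k such that k has exactly 12 positive divisors but the claim fails; we check each in order.
The first 9 eligible values, up to k = 140, all satisfy the conclusion.
k = 150: τ(150) = 12; 150 ≥ 149.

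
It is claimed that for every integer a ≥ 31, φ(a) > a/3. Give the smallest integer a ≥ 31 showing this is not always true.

We need the least integer a ≥ 31 for which the claim fails.
For a = 31, 32, 33, 34, 35 the conclusion holds.
a = 36: φ(36) = 12 and 36/3 = 12, so φ(36) ≤ 36/3.
Hence a = 36 is a counterexample.

a = 36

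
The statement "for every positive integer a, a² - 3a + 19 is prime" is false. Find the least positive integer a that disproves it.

A counterexample is any positive integer a such that a² - 3a + 19 is not prime; we check each in order.
For a = 1, 2, 3, 4, …, 15, 16, 17 the conclusion holds.
a = 18: a² - 3a + 19 = 289 = 17 × 17, composite.
So a = 18 is the smallest counterexample.

a = 18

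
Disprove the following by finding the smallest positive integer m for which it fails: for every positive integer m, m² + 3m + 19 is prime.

m = 15

We need the least positive integer m for which m² + 3m + 19 is not prime.
For m = 1, 2, 3, 4, …, 12, 13, 14 the conclusion holds.
m = 15: m² + 3m + 19 = 289 = 17 × 17, composite.
Hence m = 15 is a counterexample.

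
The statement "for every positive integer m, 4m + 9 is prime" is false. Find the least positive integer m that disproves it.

m = 3

For m = 1, 2 the conclusion holds.
m = 3: 4m + 9 = 21 = 3 × 7, composite.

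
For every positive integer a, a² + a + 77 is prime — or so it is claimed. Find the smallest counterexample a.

a = 6

We need the least positive integer a for which a² + a + 77 is not prime.
a = 1: a² + a + 77 = 79, prime.
a = 2: a² + a + 77 = 83, prime.
a = 3: a² + a + 77 = 89, prime.
a = 4: a² + a + 77 = 97, prime.
a = 5: a² + a + 77 = 107, prime.
a = 6: a² + a + 77 = 119 = 7 × 17, composite.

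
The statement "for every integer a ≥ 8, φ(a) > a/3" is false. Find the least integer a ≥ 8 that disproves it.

We need the least integer a ≥ 8 for which the claim fails.
The first 4 eligible values, up to a = 11, all satisfy the conclusion.
a = 12: φ(12) = 4 and 12/3 = 4, so φ(12) ≤ 12/3.

a = 12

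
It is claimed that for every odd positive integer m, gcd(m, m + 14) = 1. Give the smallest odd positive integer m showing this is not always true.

Check each odd positive integer m in order until gcd(m, m + 14) > 1.
For m = 1, 3, 5 the conclusion holds.
m = 7: gcd(7, 21) = 7.

m = 7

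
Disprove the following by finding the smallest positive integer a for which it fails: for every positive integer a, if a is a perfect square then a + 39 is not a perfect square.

A counterexample is any positive integer a such that a is a perfect square but a + 39 is a perfect square; we check each in order.
For a = 1, 4, 9, 16 the conclusion holds.
a = 25: 25 = 5² and 25 + 39 = 64 = 8².
So a = 25 is the smallest counterexample.

a = 25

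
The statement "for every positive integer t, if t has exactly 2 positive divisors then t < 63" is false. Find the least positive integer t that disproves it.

t = 67

The first 18 eligible values, up to t = 61, all satisfy the conclusion.
t = 67: τ(67) = 2; 67 ≥ 63.
Hence t = 67 is a counterexample.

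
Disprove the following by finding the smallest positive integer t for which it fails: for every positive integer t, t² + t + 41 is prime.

Check each positive integer t in order until t² + t + 41 is not prime.
For t = 1, 2, 3, 4, …, 37, 38, 39 the conclusion holds.
t = 40: t² + t + 41 = 1681 = 41 × 41, composite.

t = 40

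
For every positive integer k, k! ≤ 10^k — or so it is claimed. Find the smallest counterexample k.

k = 25

For k = 1, 2, 3, 4, …, 22, 23, 24 the conclusion holds.
k = 25: k! = 15511210043330985984000000 and 10^k = 10000000000000000000000000, so 15511210043330985984000000 > 10000000000000000000000000.
Thus k = 25 disproves the claim, and no smaller k works.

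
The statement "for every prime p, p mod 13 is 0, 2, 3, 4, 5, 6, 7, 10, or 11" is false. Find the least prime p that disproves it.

p = 47

The first 14 eligible values, up to p = 43, all satisfy the conclusion.
p = 47: 47 mod 13 = 8 — not in {0, 2, 3, 4, 5, 6, 7, 10, 11}.
Thus p = 47 disproves the claim, and no smaller p works.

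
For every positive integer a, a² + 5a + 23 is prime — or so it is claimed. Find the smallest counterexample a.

A counterexample is any positive integer a such that a² + 5a + 23 is not prime; we check each in order.
For a = 1, 2, 3, 4, …, 11, 12, 13 the conclusion holds.
a = 14: a² + 5a + 23 = 289 = 17 × 17, composite.
Thus a = 14 disproves the claim, and no smaller a works.

a = 14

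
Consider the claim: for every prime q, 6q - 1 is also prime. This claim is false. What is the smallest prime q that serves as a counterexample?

Check each prime q in order until 6q - 1 is not prime.
For q = 2, 3, 5, 7 the conclusion holds.
q = 11: 6q - 1 = 65 = 5 × 13, not prime.
So q = 11 is the smallest counterexample.

q = 11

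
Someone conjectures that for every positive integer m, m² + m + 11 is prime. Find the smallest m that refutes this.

A counterexample is any positive integer m such that m² + m + 11 is not prime; we check each in order.
For m = 1, 2, 3, 4, 5, 6, 7, 8, 9 the conclusion holds.
m = 10: m² + m + 11 = 121 = 11 × 11, composite.
Hence m = 10 is a counterexample.

m = 10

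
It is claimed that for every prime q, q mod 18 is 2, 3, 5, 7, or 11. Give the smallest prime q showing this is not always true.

We need the least prime q for which the claim fails.
q = 2: 2 mod 18 = 2.
q = 3: 3 mod 18 = 3.
q = 5: 5 mod 18 = 5.
q = 7: 7 mod 18 = 7.
q = 11: 11 mod 18 = 11.
q = 13: 13 mod 18 = 13 — not in {2, 3, 5, 7, 11}.

q = 13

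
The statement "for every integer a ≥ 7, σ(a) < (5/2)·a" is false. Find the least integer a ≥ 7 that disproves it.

We need the least integer a ≥ 7 for which the claim fails.
The first 17 eligible values, up to a = 23, all satisfy the conclusion.
a = 24: σ(24) = 60; 60 ≥ 60.
Hence a = 24 is a counterexample.

a = 24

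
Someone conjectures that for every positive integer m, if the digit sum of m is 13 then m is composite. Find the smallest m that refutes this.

We need the least positive integer m for which the digit sum of m is 13 but m is prime.
For m = 49, 58 the conclusion holds.
m = 67: digit sum 13; 67 is prime, not composite.

m = 67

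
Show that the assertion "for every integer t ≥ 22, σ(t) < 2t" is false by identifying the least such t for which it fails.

A counterexample is any integer t ≥ 22 such that the claim fails; we check each in order.
For t = 22, 23 the conclusion holds.
t = 24: σ(24) = 60; 60 ≥ 48.
So t = 24 is the smallest counterexample.

t = 24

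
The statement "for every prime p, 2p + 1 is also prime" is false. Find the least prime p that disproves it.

We need the least prime p for which 2p + 1 is not prime.
For p = 2, 3, 5 the conclusion holds.
p = 7: 2p + 1 = 15 = 3 × 5, not prime.
Thus p = 7 disproves the claim, and no smaller p works.

p = 7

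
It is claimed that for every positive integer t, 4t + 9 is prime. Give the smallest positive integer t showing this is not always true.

A counterexample is any positive integer t such that 4t + 9 is not prime; we check each in order.
t = 1: 4t + 9 = 13, prime.
t = 2: 4t + 9 = 17, prime.
t = 3: 4t + 9 = 21 = 3 × 7, composite.

t = 3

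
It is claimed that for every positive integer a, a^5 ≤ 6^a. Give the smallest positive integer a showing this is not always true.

a = 3

a = 1: a^5 = 1 and 6^a = 6, so 1 ≤ 6.
a = 2: a^5 = 32 and 6^a = 36, so 32 ≤ 36.
a = 3: a^5 = 243 and 6^a = 216, so 243 > 216.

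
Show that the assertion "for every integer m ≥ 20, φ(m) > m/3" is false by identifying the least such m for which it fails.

Check each integer m ≥ 20 in order until the claim fails.
m = 20: φ(20) = 8 and 20/3 = 20/3, so φ(20) > 20/3.
m = 21: φ(21) = 12 and 21/3 = 7, so φ(21) > 21/3.
m = 22: φ(22) = 10 and 22/3 = 22/3, so φ(22) > 22/3.
m = 23: φ(23) = 22 and 23/3 = 23/3, so φ(23) > 23/3.
m = 24: φ(24) = 8 and 24/3 = 8, so φ(24) ≤ 24/3.

m = 24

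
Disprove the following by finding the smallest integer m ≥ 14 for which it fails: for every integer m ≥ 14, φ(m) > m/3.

m = 18

We need the least integer m ≥ 14 for which the claim fails.
m = 14: φ(14) = 6 and 14/3 = 14/3, so φ(14) > 14/3.
m = 15: φ(15) = 8 and 15/3 = 5, so φ(15) > 15/3.
m = 16: φ(16) = 8 and 16/3 = 16/3, so φ(16) > 16/3.
m = 17: φ(17) = 16 and 17/3 = 17/3, so φ(17) > 17/3.
m = 18: φ(18) = 6 and 18/3 = 6, so φ(18) ≤ 18/3.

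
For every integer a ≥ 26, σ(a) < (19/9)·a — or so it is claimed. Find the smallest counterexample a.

a = 30

A counterexample is any integer a ≥ 26 such that the claim fails; we check each in order.
a = 26: σ(26) = 42; 42 < 494/9.
a = 27: σ(27) = 40; 40 < 57.
a = 28: σ(28) = 56; 56 < 532/9.
a = 29: σ(29) = 30; 30 < 551/9.
a = 30: σ(30) = 72; 72 ≥ 190/3.
Hence a = 30 is a counterexample.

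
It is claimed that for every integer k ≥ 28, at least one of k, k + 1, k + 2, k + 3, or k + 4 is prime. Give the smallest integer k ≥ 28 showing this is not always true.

k = 32

Check each integer k ≥ 28 in order until k, k + 1, k + 2, k + 3, k + 4 are all composite.
The first 4 eligible values, up to k = 31, all satisfy the conclusion.
k = 32: 32 = 2 × 16; 33 = 3 × 11; 34 = 2 × 17; 35 = 5 × 7; 36 = 2 × 18 — all composite.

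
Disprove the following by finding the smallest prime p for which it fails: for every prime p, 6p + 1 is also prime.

p = 19

p = 2: 6p + 1 = 13, prime.
p = 3: 6p + 1 = 19, prime.
p = 5: 6p + 1 = 31, prime.
p = 7: 6p + 1 = 43, prime.
p = 11: 6p + 1 = 67, prime.
p = 13: 6p + 1 = 79, prime.
p = 17: 6p + 1 = 103, prime.
p = 19: 6p + 1 = 115 = 5 × 23, not prime.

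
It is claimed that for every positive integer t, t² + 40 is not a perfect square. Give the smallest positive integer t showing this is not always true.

t = 3

t = 1: 1² + 40 = 41, not a perfect square.
t = 2: 2² + 40 = 44, not a perfect square.
t = 3: 3² + 40 = 49 = 7², a perfect square.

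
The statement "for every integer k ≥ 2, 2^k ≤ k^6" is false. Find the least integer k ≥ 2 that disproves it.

k = 30

The first 28 eligible values, up to k = 29, all satisfy the conclusion.
k = 30: 2^k = 1073741824 and k^6 = 729000000, so 1073741824 > 729000000.
Hence k = 30 is a counterexample.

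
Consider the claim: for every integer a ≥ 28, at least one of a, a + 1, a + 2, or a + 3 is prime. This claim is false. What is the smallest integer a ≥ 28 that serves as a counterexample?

a = 32

We need the least integer a ≥ 28 for which a, a + 1, a + 2, a + 3 are all composite.
The first 4 eligible values, up to a = 31, all satisfy the conclusion.
a = 32: 32 = 2 × 16; 33 = 3 × 11; 34 = 2 × 17; 35 = 5 × 7 — all composite.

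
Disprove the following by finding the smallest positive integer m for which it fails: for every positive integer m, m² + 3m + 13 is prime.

m = 9

A counterexample is any positive integer m such that m² + 3m + 13 is not prime; we check each in order.
The first 8 eligible values, up to m = 8, all satisfy the conclusion.
m = 9: m² + 3m + 13 = 121 = 11 × 11, composite.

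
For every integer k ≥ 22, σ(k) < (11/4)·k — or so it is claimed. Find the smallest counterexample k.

k = 60

A counterexample is any integer k ≥ 22 such that the claim fails; we check each in order.
The first 38 eligible values, up to k = 59, all satisfy the conclusion.
k = 60: σ(60) = 168; 168 ≥ 165.
So k = 60 is the smallest counterexample.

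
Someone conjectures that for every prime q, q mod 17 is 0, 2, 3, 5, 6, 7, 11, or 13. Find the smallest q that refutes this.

q = 29

We need the least prime q for which the claim fails.
The first 9 eligible values, up to q = 23, all satisfy the conclusion.
q = 29: 29 mod 17 = 12 — not in {0, 2, 3, 5, 6, 7, 11, 13}.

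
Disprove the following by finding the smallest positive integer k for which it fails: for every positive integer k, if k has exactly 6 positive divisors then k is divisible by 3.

k = 12: τ(12) = 6; 12 mod 3 = 0.
k = 18: τ(18) = 6; 18 mod 3 = 0.
k = 20: τ(20) = 6; 20 mod 3 = 2.

k = 20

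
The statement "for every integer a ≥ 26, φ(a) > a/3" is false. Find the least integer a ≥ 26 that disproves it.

Check each integer a ≥ 26 in order until the claim fails.
For a = 26, 27, 28, 29 the conclusion holds.
a = 30: φ(30) = 8 and 30/3 = 10, so φ(30) ≤ 30/3.

a = 30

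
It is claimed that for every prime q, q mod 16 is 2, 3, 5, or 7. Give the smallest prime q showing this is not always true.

q = 11

Check each prime q in order until the claim fails.
The first 4 eligible values, up to q = 7, all satisfy the conclusion.
q = 11: 11 mod 16 = 11 — not in {2, 3, 5, 7}.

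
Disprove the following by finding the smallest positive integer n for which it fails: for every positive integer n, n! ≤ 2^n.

Check each positive integer n in order until n! > 2^n.
n = 1: n! = 1 and 2^n = 2, so 1 ≤ 2.
n = 2: n! = 2 and 2^n = 4, so 2 ≤ 4.
n = 3: n! = 6 and 2^n = 8, so 6 ≤ 8.
n = 4: n! = 24 and 2^n = 16, so 24 > 16.
So n = 4 is the smallest counterexample.

n = 4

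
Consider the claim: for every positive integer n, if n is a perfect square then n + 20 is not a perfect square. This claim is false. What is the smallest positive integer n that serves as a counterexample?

n = 16

We need the least positive integer n for which n is a perfect square but n + 20 is a perfect square.
n = 1: 1 + 20 = 21, not a perfect square.
n = 4: 4 + 20 = 24, not a perfect square.
n = 9: 9 + 20 = 29, not a perfect square.
n = 16: 16 = 4² and 16 + 20 = 36 = 6².
Hence n = 16 is a counterexample.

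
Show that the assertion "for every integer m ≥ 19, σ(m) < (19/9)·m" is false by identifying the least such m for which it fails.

Check each integer m ≥ 19 in order until the claim fails.
For m = 19, 20, 21, 22, 23 the conclusion holds.
m = 24: σ(24) = 60; 60 ≥ 152/3.
Thus m = 24 disproves the claim, and no smaller m works.

m = 24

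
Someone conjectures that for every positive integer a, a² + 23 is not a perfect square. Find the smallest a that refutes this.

We need the least positive integer a for which a² + 23 is a perfect square.
For a = 1, 2, 3, 4, 5, 6, 7, 8, 9, 10 the conclusion holds.
a = 11: 11² + 23 = 144 = 12², a perfect square.

a = 11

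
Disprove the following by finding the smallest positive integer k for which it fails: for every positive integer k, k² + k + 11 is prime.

k = 10

The first 9 eligible values, up to k = 9, all satisfy the conclusion.
k = 10: k² + k + 11 = 121 = 11 × 11, composite.
Hence k = 10 is a counterexample.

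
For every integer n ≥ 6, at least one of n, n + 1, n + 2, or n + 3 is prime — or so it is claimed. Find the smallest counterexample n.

Check each integer n ≥ 6 in order until n, n + 1, n + 2, n + 3 are all composite.
For n = 6, 7, 8, 9, …, 21, 22, 23 the conclusion holds.
n = 24: 24 = 2 × 12; 25 = 5 × 5; 26 = 2 × 13; 27 = 3 × 9 — all composite.
So n = 24 is the smallest counterexample.

n = 24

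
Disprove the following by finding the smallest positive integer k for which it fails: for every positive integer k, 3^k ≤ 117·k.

k = 6

k = 1: 3^k = 3 and 117·k = 117, so 3 ≤ 117.
k = 2: 3^k = 9 and 117·k = 234, so 9 ≤ 234.
k = 3: 3^k = 27 and 117·k = 351, so 27 ≤ 351.
k = 4: 3^k = 81 and 117·k = 468, so 81 ≤ 468.
k = 5: 3^k = 243 and 117·k = 585, so 243 ≤ 585.
k = 6: 3^k = 729 and 117·k = 702, so 729 > 702.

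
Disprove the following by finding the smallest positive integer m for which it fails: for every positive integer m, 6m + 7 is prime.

m = 3

Check each positive integer m in order until 6m + 7 is not prime.
m = 1: 6m + 7 = 13, prime.
m = 2: 6m + 7 = 19, prime.
m = 3: 6m + 7 = 25 = 5 × 5, composite.
So m = 3 is the smallest counterexample.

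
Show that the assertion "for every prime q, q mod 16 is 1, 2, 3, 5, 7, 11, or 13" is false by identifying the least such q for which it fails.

A counterexample is any prime q such that the claim fails; we check each in order.
The first 10 eligible values, up to q = 29, all satisfy the conclusion.
q = 31: 31 mod 16 = 15 — not in {1, 2, 3, 5, 7, 11, 13}.
Thus q = 31 disproves the claim, and no smaller q works.

q = 31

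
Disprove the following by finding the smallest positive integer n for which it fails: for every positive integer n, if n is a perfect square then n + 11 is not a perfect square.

A counterexample is any positive integer n such that n is a perfect square but n + 11 is a perfect square; we check each in order.
For n = 1, 4, 9, 16 the conclusion holds.
n = 25: 25 = 5² and 25 + 11 = 36 = 6².
Thus n = 25 disproves the claim, and no smaller n works.

n = 25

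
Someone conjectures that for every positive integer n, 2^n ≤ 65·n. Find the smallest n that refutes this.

A counterexample is any positive integer n such that 2^n > 65·n; we check each in order.
For n = 1, 2, 3, 4, 5, 6, 7, 8, 9 the conclusion holds.
n = 10: 2^n = 1024 and 65·n = 650, so 1024 > 650.

n = 10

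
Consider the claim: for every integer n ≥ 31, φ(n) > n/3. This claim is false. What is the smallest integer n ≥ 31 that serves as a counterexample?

n = 36

A counterexample is any integer n ≥ 31 such that the claim fails; we check each in order.
For n = 31, 32, 33, 34, 35 the conclusion holds.
n = 36: φ(36) = 12 and 36/3 = 12, so φ(36) ≤ 36/3.
Thus n = 36 disproves the claim, and no smaller n works.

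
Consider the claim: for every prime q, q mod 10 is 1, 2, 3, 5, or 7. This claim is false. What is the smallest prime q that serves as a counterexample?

The first 7 eligible values, up to q = 17, all satisfy the conclusion.
q = 19: 19 mod 10 = 9 — not in {1, 2, 3, 5, 7}.

q = 19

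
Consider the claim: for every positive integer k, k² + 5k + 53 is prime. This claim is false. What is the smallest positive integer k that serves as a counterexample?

k = 3

We need the least positive integer k for which k² + 5k + 53 is not prime.
For k = 1, 2 the conclusion holds.
k = 3: k² + 5k + 53 = 77 = 7 × 11, composite.
Thus k = 3 disproves the claim, and no smaller k works.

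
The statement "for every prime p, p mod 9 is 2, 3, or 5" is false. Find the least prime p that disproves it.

We need the least prime p for which the claim fails.
For p = 2, 3, 5 the conclusion holds.
p = 7: 7 mod 9 = 7 — not in {2, 3, 5}.
So p = 7 is the smallest counterexample.

p = 7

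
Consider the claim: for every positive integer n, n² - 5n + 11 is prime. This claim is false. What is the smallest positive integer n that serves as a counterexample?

n = 7

A counterexample is any positive integer n such that n² - 5n + 11 is not prime; we check each in order.
For n = 1, 2, 3, 4, 5, 6 the conclusion holds.
n = 7: n² - 5n + 11 = 25 = 5 × 5, composite.
So n = 7 is the smallest counterexample.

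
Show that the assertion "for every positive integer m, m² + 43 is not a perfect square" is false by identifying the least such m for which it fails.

We need the least positive integer m for which m² + 43 is a perfect square.
For m = 1, 2, 3, 4, …, 18, 19, 20 the conclusion holds.
m = 21: 21² + 43 = 484 = 22², a perfect square.
Thus m = 21 disproves the claim, and no smaller m works.

m = 21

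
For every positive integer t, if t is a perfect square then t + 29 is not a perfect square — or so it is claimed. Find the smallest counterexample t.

A counterexample is any positive integer t such that t is a perfect square but t + 29 is a perfect square; we check each in order.
For t = 1, 4, 9, 16, …, 121, 144, 169 the conclusion holds.
t = 196: 196 = 14² and 196 + 29 = 225 = 15².
So t = 196 is the smallest counterexample.

t = 196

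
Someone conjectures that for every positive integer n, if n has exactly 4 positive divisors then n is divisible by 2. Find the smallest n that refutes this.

n = 15

n = 6: τ(6) = 4; 6 mod 2 = 0.
n = 8: τ(8) = 4; 8 mod 2 = 0.
n = 10: τ(10) = 4; 10 mod 2 = 0.
n = 14: τ(14) = 4; 14 mod 2 = 0.
n = 15: τ(15) = 4; 15 mod 2 = 1.
Thus n = 15 disproves the claim, and no smaller n works.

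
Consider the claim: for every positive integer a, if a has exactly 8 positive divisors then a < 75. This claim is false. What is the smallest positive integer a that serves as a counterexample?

a = 78

The first 8 eligible values, up to a = 70, all satisfy the conclusion.
a = 78: τ(78) = 8; 78 ≥ 75.
So a = 78 is the smallest counterexample.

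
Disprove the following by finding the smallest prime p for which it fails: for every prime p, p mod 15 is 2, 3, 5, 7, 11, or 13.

p = 19

p = 2: 2 mod 15 = 2.
p = 3: 3 mod 15 = 3.
p = 5: 5 mod 15 = 5.
p = 7: 7 mod 15 = 7.
p = 11: 11 mod 15 = 11.
p = 13: 13 mod 15 = 13.
p = 17: 17 mod 15 = 2.
p = 19: 19 mod 15 = 4 — not in {2, 3, 5, 7, 11, 13}.
Hence p = 19 is a counterexample.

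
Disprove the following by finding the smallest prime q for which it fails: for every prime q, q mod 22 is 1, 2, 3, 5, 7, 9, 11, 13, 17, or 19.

The first 11 eligible values, up to q = 31, all satisfy the conclusion.
q = 37: 37 mod 22 = 15 — not in {1, 2, 3, 5, 7, 9, 11, 13, 17, 19}.

q = 37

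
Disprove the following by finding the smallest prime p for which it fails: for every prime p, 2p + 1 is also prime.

Check each prime p in order until 2p + 1 is not prime.
p = 2: 2p + 1 = 5, prime.
p = 3: 2p + 1 = 7, prime.
p = 5: 2p + 1 = 11, prime.
p = 7: 2p + 1 = 15 = 3 × 5, not prime.

p = 7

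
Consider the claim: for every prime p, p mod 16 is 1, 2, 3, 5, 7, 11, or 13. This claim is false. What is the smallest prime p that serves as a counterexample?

For p = 2, 3, 5, 7, 11, 13, 17, 19, 23, 29 the conclusion holds.
p = 31: 31 mod 16 = 15 — not in {1, 2, 3, 5, 7, 11, 13}.

p = 31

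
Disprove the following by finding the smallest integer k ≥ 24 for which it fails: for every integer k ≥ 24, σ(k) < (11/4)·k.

Check each integer k ≥ 24 in order until the claim fails.
The first 36 eligible values, up to k = 59, all satisfy the conclusion.
k = 60: σ(60) = 168; 168 ≥ 165.

k = 60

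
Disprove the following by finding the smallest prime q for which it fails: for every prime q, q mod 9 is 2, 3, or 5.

q = 7

A counterexample is any prime q such that the claim fails; we check each in order.
q = 2: 2 mod 9 = 2.
q = 3: 3 mod 9 = 3.
q = 5: 5 mod 9 = 5.
q = 7: 7 mod 9 = 7 — not in {2, 3, 5}.
So q = 7 is the smallest counterexample.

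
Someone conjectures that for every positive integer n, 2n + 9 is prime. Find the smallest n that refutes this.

Check each positive integer n in order until 2n + 9 is not prime.
n = 1: 2n + 9 = 11, prime.
n = 2: 2n + 9 = 13, prime.
n = 3: 2n + 9 = 15 = 3 × 5, composite.

n = 3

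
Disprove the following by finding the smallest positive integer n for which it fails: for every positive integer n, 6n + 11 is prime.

We need the least positive integer n for which 6n + 11 is not prime.
n = 1: 6n + 11 = 17, prime.
n = 2: 6n + 11 = 23, prime.
n = 3: 6n + 11 = 29, prime.
n = 4: 6n + 11 = 35 = 5 × 7, composite.

n = 4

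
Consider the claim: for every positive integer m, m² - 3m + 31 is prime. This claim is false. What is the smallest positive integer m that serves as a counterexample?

m = 4

A counterexample is any positive integer m such that m² - 3m + 31 is not prime; we check each in order.
For m = 1, 2, 3 the conclusion holds.
m = 4: m² - 3m + 31 = 35 = 5 × 7, composite.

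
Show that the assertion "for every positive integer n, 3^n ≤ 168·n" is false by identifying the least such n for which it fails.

n = 7

A counterexample is any positive integer n such that 3^n > 168·n; we check each in order.
The first 6 eligible values, up to n = 6, all satisfy the conclusion.
n = 7: 3^n = 2187 and 168·n = 1176, so 2187 > 1176.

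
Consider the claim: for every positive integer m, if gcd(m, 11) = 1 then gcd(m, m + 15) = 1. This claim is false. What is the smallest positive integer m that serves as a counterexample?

m = 3

A counterexample is any positive integer m such that gcd(m, 11) = 1 but gcd(m, m + 15) > 1; we check each in order.
m = 1: gcd(1, 16) = 1.
m = 2: gcd(2, 17) = 1.
m = 3: gcd(3, 18) = 3.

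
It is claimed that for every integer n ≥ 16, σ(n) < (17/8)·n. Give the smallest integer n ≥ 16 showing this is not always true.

For n = 16, 17 the conclusion holds.
n = 18: σ(18) = 39; 39 ≥ 153/4.
Thus n = 18 disproves the claim, and no smaller n works.

n = 18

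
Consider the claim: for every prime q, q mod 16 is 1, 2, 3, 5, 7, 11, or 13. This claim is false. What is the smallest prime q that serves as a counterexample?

q = 31

The first 10 eligible values, up to q = 29, all satisfy the conclusion.
q = 31: 31 mod 16 = 15 — not in {1, 2, 3, 5, 7, 11, 13}.
So q = 31 is the smallest counterexample.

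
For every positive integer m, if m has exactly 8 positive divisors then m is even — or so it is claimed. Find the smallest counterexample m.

m = 105

We need the least positive integer m for which m has exactly 8 positive divisors but m is odd.
For m = 24, 30, 40, 42, …, 88, 102, 104 the conclusion holds.
m = 105: divisors of 105: 1, 3, 5, 7, 15, 21, 35, 105; 105 is odd.
So m = 105 is the smallest counterexample.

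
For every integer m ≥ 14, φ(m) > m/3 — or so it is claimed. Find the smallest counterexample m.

m = 18

We need the least integer m ≥ 14 for which the claim fails.
The first 4 eligible values, up to m = 17, all satisfy the conclusion.
m = 18: φ(18) = 6 and 18/3 = 6, so φ(18) ≤ 18/3.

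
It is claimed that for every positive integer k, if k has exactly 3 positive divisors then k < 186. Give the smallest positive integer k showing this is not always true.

k = 289

k = 4: τ(4) = 3; 4 < 186.
k = 9: τ(9) = 3; 9 < 186.
k = 25: τ(25) = 3; 25 < 186.
k = 49: τ(49) = 3; 49 < 186.
k = 121: τ(121) = 3; 121 < 186.
k = 169: τ(169) = 3; 169 < 186.
k = 289: τ(289) = 3; 289 ≥ 186.
Thus k = 289 disproves the claim, and no smaller k works.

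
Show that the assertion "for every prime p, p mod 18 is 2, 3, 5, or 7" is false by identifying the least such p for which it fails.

For p = 2, 3, 5, 7 the conclusion holds.
p = 11: 11 mod 18 = 11 — not in {2, 3, 5, 7}.

p = 11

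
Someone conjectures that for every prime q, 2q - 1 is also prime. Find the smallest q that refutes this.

q = 5

q = 2: 2q - 1 = 3, prime.
q = 3: 2q - 1 = 5, prime.
q = 5: 2q - 1 = 9 = 3 × 3, not prime.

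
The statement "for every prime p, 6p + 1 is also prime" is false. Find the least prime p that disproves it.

p = 19

We need the least prime p for which 6p + 1 is not prime.
p = 2: 6p + 1 = 13, prime.
p = 3: 6p + 1 = 19, prime.
p = 5: 6p + 1 = 31, prime.
p = 7: 6p + 1 = 43, prime.
p = 11: 6p + 1 = 67, prime.
p = 13: 6p + 1 = 79, prime.
p = 17: 6p + 1 = 103, prime.
p = 19: 6p + 1 = 115 = 5 × 23, not prime.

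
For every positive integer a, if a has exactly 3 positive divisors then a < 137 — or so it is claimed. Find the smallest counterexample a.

A counterexample is any positive integer a such that a has exactly 3 positive divisors but the claim fails; we check each in order.
a = 4: τ(4) = 3; 4 < 137.
a = 9: τ(9) = 3; 9 < 137.
a = 25: τ(25) = 3; 25 < 137.
a = 49: τ(49) = 3; 49 < 137.
a = 121: τ(121) = 3; 121 < 137.
a = 169: τ(169) = 3; 169 ≥ 137.
So a = 169 is the smallest counterexample.

a = 169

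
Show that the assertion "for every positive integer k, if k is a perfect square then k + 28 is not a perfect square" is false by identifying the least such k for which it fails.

k = 36

We need the least positive integer k for which k is a perfect square but k + 28 is a perfect square.
k = 1: 1 + 28 = 29, not a perfect square.
k = 4: 4 + 28 = 32, not a perfect square.
k = 9: 9 + 28 = 37, not a perfect square.
k = 16: 16 + 28 = 44, not a perfect square.
k = 25: 25 + 28 = 53, not a perfect square.
k = 36: 36 = 6² and 36 + 28 = 64 = 8².
So k = 36 is the smallest counterexample.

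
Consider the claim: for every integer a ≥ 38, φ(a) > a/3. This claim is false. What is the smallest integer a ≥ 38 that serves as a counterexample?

a = 42

We need the least integer a ≥ 38 for which the claim fails.
The first 4 eligible values, up to a = 41, all satisfy the conclusion.
a = 42: φ(42) = 12 and 42/3 = 14, so φ(42) ≤ 42/3.
Thus a = 42 disproves the claim, and no smaller a works.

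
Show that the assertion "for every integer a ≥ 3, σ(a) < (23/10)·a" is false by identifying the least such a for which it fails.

For a = 3, 4, 5, 6, 7, 8, 9, 10, 11 the conclusion holds.
a = 12: σ(12) = 28; 28 ≥ 138/5.

a = 12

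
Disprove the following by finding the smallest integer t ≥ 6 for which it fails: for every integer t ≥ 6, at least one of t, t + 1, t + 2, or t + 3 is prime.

t = 24

Check each integer t ≥ 6 in order until t, t + 1, t + 2, t + 3 are all composite.
The first 18 eligible values, up to t = 23, all satisfy the conclusion.
t = 24: 24 = 2 × 12; 25 = 5 × 5; 26 = 2 × 13; 27 = 3 × 9 — all composite.
Thus t = 24 disproves the claim, and no smaller t works.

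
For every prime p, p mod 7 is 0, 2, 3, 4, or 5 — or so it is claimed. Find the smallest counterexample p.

Check each prime p in order until the claim fails.
The first 5 eligible values, up to p = 11, all satisfy the conclusion.
p = 13: 13 mod 7 = 6 — not in {0, 2, 3, 4, 5}.

p = 13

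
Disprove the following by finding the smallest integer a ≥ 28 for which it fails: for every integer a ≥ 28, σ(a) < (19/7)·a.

A counterexample is any integer a ≥ 28 such that the claim fails; we check each in order.
For a = 28, 29, 30, 31, …, 57, 58, 59 the conclusion holds.
a = 60: σ(60) = 168; 168 ≥ 1140/7.

a = 60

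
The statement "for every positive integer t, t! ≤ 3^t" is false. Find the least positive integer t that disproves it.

Check each positive integer t in order until t! > 3^t.
For t = 1, 2, 3, 4, 5, 6 the conclusion holds.
t = 7: t! = 5040 and 3^t = 2187, so 5040 > 2187.

t = 7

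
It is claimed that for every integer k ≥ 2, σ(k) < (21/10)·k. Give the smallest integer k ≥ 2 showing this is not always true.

A counterexample is any integer k ≥ 2 such that the claim fails; we check each in order.
The first 10 eligible values, up to k = 11, all satisfy the conclusion.
k = 12: σ(12) = 28; 28 ≥ 126/5.
Thus k = 12 disproves the claim, and no smaller k works.

k = 12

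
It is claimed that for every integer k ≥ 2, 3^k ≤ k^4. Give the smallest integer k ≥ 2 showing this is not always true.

k = 8

A counterexample is any integer k ≥ 2 such that 3^k > k^4; we check each in order.
For k = 2, 3, 4, 5, 6, 7 the conclusion holds.
k = 8: 3^k = 6561 and k^4 = 4096, so 6561 > 4096.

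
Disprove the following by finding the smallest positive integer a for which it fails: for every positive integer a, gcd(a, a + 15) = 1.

A counterexample is any positive integer a such that gcd(a, a + 15) > 1; we check each in order.
For a = 1, 2 the conclusion holds.
a = 3: gcd(3, 18) = 3.
Thus a = 3 disproves the claim, and no smaller a works.

a = 3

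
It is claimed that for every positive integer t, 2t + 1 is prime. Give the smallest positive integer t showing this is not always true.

t = 4

We need the least positive integer t for which 2t + 1 is not prime.
For t = 1, 2, 3 the conclusion holds.
t = 4: 2t + 1 = 9 = 3 × 3, composite.
So t = 4 is the smallest counterexample.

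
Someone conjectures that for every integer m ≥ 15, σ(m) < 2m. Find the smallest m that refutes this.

We need the least integer m ≥ 15 for which the claim fails.
m = 15: σ(15) = 24; 24 < 30.
m = 16: σ(16) = 31; 31 < 32.
m = 17: σ(17) = 18; 18 < 34.
m = 18: σ(18) = 39; 39 ≥ 36.
So m = 18 is the smallest counterexample.

m = 18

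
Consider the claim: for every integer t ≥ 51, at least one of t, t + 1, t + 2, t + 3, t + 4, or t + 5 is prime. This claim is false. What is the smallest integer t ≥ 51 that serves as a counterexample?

For t = 51, 52, 53, 54, …, 87, 88, 89 the conclusion holds.
t = 90: 90 = 2 × 45; 91 = 7 × 13; 92 = 2 × 46; 93 = 3 × 31; 94 = 2 × 47; 95 = 5 × 19 — all composite.

t = 90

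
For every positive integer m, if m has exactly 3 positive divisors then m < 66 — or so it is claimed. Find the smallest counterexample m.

m = 121

A counterexample is any positive integer m such that m has exactly 3 positive divisors but the claim fails; we check each in order.
For m = 4, 9, 25, 49 the conclusion holds.
m = 121: τ(121) = 3; 121 ≥ 66.
Hence m = 121 is a counterexample.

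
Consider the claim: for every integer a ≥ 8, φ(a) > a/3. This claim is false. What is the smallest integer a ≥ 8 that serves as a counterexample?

a = 12

We need the least integer a ≥ 8 for which the claim fails.
For a = 8, 9, 10, 11 the conclusion holds.
a = 12: φ(12) = 4 and 12/3 = 4, so φ(12) ≤ 12/3.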